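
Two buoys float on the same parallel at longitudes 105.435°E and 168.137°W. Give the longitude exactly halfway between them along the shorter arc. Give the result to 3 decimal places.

148.649°E

Signed shortest Δλ from +105.435° to -168.137° is +86.428°.
Midpoint longitude = +105.435° + (+86.428°)/2 = +105.435° + 43.214° = +148.649°.
(The naïve average (+105.435 + -168.137)/2 = -31.351° is on the wrong side of the globe.)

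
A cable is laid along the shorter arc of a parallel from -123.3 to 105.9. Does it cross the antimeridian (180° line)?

Naïve |105.9 − -123.3| = 229.2° > 180°, so the shorter arc goes the other way round — across 180°.
Signed shortest Δλ = ((105.9 − -123.3 + 180) mod 360) − 180 = -130.8°.
Going west by 130.8° from -123.3° passes through 180° before reaching +105.9°.

Yes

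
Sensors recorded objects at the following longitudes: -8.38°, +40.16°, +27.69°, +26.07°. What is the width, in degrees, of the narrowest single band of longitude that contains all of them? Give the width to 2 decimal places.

Sort the longitudes: -8.38°, +26.07°, +27.69°, +40.16°.
Eastward gaps between consecutive values (wrapping around): 34.45°, 1.62°, 12.47°, 311.46°.
Largest gap = 311.46° ⇒ minimal covering band is its complement: 360° − 311.46° = 48.54°.
Band runs from -8.38° eastward to +40.16°.

48.54°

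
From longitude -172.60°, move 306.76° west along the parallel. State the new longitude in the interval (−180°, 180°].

-119.36°

Start at -172.60°; shift −306.76° → -479.36°.
-479.36° lies outside (−180°, 180°]; add 360° → -119.36°.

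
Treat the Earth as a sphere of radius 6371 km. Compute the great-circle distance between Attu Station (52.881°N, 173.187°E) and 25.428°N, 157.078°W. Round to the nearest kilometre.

Δλ = -157.078 − 173.187 = -330.265°; wrapped into (−180°, 180°]: 29.735°.
Δφ = 25.428 − 52.881 = -27.453°.
a = sin²(Δφ/2) + cos φ₁ · cos φ₂ · sin²(Δλ/2) = 0.092187.
c = 2·atan2(√a, √(1−a)) = 0.61698 rad → d = 6371·c ≈ 3930.81 km.

3931 km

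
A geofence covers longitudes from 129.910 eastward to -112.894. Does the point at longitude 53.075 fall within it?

Band width going east from +129.910° to -112.894°: ((-112.894 − 129.910) mod 360) = 117.196°.
Offset of +53.075° east of the west edge: ((53.075 − 129.910) mod 360) = 283.165°.
283.165° > 117.196° ⇒ outside.

No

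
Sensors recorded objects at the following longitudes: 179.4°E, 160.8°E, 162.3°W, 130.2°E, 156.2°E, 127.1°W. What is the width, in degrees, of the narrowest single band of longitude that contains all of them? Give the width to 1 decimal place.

102.7°

Sort the longitudes: -162.3°, -127.1°, +130.2°, +156.2°, +160.8°, +179.4°.
Eastward gaps between consecutive values (wrapping around): 35.2°, 257.3°, 26.0°, 4.6°, 18.6°, 18.3°.
Largest gap = 257.3° ⇒ minimal covering band is its complement: 360° − 257.3° = 102.7°.
Band runs from +130.2° eastward to -127.1°, crossing the antimeridian.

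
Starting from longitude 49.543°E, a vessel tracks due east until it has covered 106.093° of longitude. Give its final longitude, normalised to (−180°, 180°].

155.636°E

Start at +49.543°; shift +106.093° → +155.636°.
+155.636° already lies in (−180°, 180°].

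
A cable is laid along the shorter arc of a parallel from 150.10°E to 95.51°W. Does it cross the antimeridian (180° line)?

Yes

Naïve |-95.51 − 150.10| = 245.61° > 180°, so the shorter arc goes the other way round — across 180°.
Signed shortest Δλ = ((-95.51 − 150.10 + 180) mod 360) − 180 = 114.39°.
Going east by 114.39° from +150.10° passes through 180° before reaching -95.51°.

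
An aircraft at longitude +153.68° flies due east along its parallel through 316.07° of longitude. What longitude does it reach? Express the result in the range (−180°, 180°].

+109.75°

Start at +153.68°; shift +316.07° → +469.75°.
+469.75° lies outside (−180°, 180°]; subtract 360° → +109.75°.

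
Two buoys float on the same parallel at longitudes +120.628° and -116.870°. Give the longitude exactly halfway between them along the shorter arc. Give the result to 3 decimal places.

-178.121°

Signed shortest Δλ from +120.628° to -116.870° is +122.502°.
Midpoint longitude = +120.628° + (+122.502°)/2 = +120.628° + 61.251° = +181.879°.
Normalise into (−180°, 180°]: -178.121°.
(The naïve average (+120.628 + -116.870)/2 = 1.879° is on the wrong side of the globe.)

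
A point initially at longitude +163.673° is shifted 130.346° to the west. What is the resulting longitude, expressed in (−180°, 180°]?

Start at +163.673°; shift −130.346° → +33.327°.
+33.327° already lies in (−180°, 180°].

+33.327°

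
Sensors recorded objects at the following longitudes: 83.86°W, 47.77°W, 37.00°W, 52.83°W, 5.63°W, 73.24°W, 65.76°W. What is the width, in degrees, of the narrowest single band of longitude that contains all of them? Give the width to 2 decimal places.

78.23°

Sort the longitudes: -83.86°, -73.24°, -65.76°, -52.83°, -47.77°, -37.00°, -5.63°.
Eastward gaps between consecutive values (wrapping around): 10.62°, 7.48°, 12.93°, 5.06°, 10.77°, 31.37°, 281.77°.
Largest gap = 281.77° ⇒ minimal covering band is its complement: 360° − 281.77° = 78.23°.
Band runs from -83.86° eastward to -5.63°.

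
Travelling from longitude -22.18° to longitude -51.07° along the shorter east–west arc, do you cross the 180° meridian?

No

Signed shortest Δλ = ((-51.07 − -22.18 + 180) mod 360) − 180 = -28.89°.
Going west by 28.89° from -22.18° reaches -51.07° without touching 180°.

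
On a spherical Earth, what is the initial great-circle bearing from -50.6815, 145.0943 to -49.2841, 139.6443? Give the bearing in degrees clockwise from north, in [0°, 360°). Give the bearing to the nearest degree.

Δλ = 139.6443 − 145.0943 = -5.4500°.
θ = atan2( sin Δλ · cos φ₂ , cos φ₁ · sin φ₂ − sin φ₁ · cos φ₂ · cos Δλ )
  = atan2(-0.06195, 0.02211) = -70.363° → normalised to [0°, 360°): 289.637°.

290°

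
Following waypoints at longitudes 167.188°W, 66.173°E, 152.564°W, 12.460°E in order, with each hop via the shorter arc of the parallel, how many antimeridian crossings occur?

Leg 1: -167.188° → +66.173°, shortest Δλ = -126.639° (west) — crosses 180°.
Leg 2: +66.173° → -152.564°, shortest Δλ = 141.263° (east) — crosses 180°.
Leg 3: -152.564° → +12.460°, shortest Δλ = 165.024° (east) — does not cross 180°.
Total crossings: 2.

2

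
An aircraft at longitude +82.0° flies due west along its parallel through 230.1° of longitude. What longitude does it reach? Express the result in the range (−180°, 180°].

Start at +82.0°; shift −230.1° → -148.1°.
-148.1° already lies in (−180°, 180°].

-148.1°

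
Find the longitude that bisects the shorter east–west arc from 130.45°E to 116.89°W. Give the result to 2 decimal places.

Signed shortest Δλ from +130.45° to -116.89° is +112.66°.
Midpoint longitude = +130.45° + (+112.66°)/2 = +130.45° + 56.33° = +186.78°.
Normalise into (−180°, 180°]: -173.22°.
(The naïve average (+130.45 + -116.89)/2 = 6.78° is on the wrong side of the globe.)

173.22°W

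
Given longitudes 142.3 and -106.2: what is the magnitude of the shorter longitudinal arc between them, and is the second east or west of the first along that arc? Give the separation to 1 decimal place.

Raw difference: -106.2 − 142.3 = -248.5°.
Normalise into (−180°, 180°]: -248.5° + 360° = 111.5°.
Positive ⇒ the second point lies to the east; separation 111.5°.

111.5° east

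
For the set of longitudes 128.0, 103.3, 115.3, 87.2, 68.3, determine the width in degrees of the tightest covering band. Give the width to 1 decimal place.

Sort the longitudes: +68.3°, +87.2°, +103.3°, +115.3°, +128.0°.
Eastward gaps between consecutive values (wrapping around): 18.9°, 16.1°, 12.0°, 12.7°, 300.3°.
Largest gap = 300.3° ⇒ minimal covering band is its complement: 360° − 300.3° = 59.7°.
Band runs from +68.3° eastward to +128.0°.

59.7°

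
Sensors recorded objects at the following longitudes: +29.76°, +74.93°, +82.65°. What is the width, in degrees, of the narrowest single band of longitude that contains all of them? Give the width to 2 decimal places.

Sort the longitudes: +29.76°, +74.93°, +82.65°.
Eastward gaps between consecutive values (wrapping around): 45.17°, 7.72°, 307.11°.
Largest gap = 307.11° ⇒ minimal covering band is its complement: 360° − 307.11° = 52.89°.
Band runs from +29.76° eastward to +82.65°.

52.89°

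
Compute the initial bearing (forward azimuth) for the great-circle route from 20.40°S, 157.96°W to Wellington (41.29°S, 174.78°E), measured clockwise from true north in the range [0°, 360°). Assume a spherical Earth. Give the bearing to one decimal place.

Δλ = 174.78 − -157.96 = 332.74°; wrapped into (−180°, 180°]: -27.26°.
θ = atan2( sin Δλ · cos φ₂ , cos φ₁ · sin φ₂ − sin φ₁ · cos φ₂ · cos Δλ )
  = atan2(-0.34415, -0.38566) = -138.255° → normalised to [0°, 360°): 221.745°.

221.7°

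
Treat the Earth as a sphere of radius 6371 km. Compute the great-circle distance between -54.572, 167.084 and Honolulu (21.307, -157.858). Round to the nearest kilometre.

9074 km

Δλ = -157.858 − 167.084 = -324.942°; wrapped into (−180°, 180°]: 35.058°.
Δφ = 21.307 − -54.572 = 75.879°.
a = sin²(Δφ/2) + cos φ₁ · cos φ₂ · sin²(Δλ/2) = 0.427006.
c = 2·atan2(√a, √(1−a)) = 1.42428 rad → d = 6371·c ≈ 9074.11 km.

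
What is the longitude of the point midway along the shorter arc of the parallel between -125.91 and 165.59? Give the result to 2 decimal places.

Signed shortest Δλ from -125.91° to +165.59° is -68.50°.
Midpoint longitude = -125.91° + (-68.50°)/2 = -125.91° − 34.25° = -160.16°.
(The naïve average (-125.91 + +165.59)/2 = 19.84° is on the wrong side of the globe.)

-160.16°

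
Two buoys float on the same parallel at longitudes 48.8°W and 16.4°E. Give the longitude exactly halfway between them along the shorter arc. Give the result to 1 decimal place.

Signed shortest Δλ from -48.8° to +16.4° is +65.2°.
Midpoint longitude = -48.8° + (+65.2°)/2 = -48.8° + 32.6° = -16.2°.

16.2°W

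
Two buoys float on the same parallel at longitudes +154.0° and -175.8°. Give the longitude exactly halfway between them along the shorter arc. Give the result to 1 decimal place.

Signed shortest Δλ from +154.0° to -175.8° is +30.2°.
Midpoint longitude = +154.0° + (+30.2°)/2 = +154.0° + 15.1° = +169.1°.
(The naïve average (+154.0 + -175.8)/2 = -10.9° is on the wrong side of the globe.)

+169.1°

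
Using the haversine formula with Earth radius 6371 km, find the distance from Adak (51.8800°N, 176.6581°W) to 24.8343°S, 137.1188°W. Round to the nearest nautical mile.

Δλ = -137.1188 − -176.6581 = 39.5393°.
Δφ = -24.8343 − 51.8800 = -76.7143°.
a = sin²(Δφ/2) + cos φ₁ · cos φ₂ · sin²(Δλ/2) = 0.449190.
c = 2·atan2(√a, √(1−a)) = 1.46900 rad → d = 6371·c ≈ 9359.00 km ≈ 5053.46 nmi.

5053 nmi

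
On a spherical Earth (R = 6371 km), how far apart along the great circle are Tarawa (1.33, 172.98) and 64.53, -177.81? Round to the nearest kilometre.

Δλ = -177.81 − 172.98 = -350.79°; wrapped into (−180°, 180°]: 9.21°.
Δφ = 64.53 − 1.33 = 63.20°.
a = sin²(Δφ/2) + cos φ₁ · cos φ₂ · sin²(Δλ/2) = 0.277332.
c = 2·atan2(√a, √(1−a)) = 1.10925 rad → d = 6371·c ≈ 7067.02 km.

7067 km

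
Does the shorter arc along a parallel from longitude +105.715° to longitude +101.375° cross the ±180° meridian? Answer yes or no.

Signed shortest Δλ = ((101.375 − 105.715 + 180) mod 360) − 180 = -4.34°.
Going west by 4.34° from +105.715° reaches +101.375° without touching 180°.

No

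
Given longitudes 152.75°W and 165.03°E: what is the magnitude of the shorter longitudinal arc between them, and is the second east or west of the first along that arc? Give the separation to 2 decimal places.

Raw difference: 165.03 − -152.75 = 317.78°.
Normalise into (−180°, 180°]: 317.78° − 360° = -42.22°.
Negative ⇒ the second point lies to the west; separation 42.22°.

42.22° west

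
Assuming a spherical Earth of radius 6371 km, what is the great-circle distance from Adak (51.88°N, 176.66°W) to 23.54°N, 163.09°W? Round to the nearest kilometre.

Δλ = -163.09 − -176.66 = 13.57°.
Δφ = 23.54 − 51.88 = -28.34°.
a = sin²(Δφ/2) + cos φ₁ · cos φ₂ · sin²(Δλ/2) = 0.067826.
c = 2·atan2(√a, √(1−a)) = 0.52695 rad → d = 6371·c ≈ 3357.17 km.

3357 km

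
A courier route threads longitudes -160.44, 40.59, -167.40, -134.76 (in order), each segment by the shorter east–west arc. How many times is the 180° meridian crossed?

Leg 1: -160.44° → +40.59°, shortest Δλ = -158.97° (west) — crosses 180°.
Leg 2: +40.59° → -167.40°, shortest Δλ = 152.01° (east) — crosses 180°.
Leg 3: -167.40° → -134.76°, shortest Δλ = 32.64° (east) — does not cross 180°.
Total crossings: 2.

2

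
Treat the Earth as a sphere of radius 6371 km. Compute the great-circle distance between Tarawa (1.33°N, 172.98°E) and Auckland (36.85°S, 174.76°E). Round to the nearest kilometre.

4249 km

Δλ = 174.76 − 172.98 = 1.78°.
Δφ = -36.85 − 1.33 = -38.18°.
a = sin²(Δφ/2) + cos φ₁ · cos φ₂ · sin²(Δλ/2) = 0.107157.
c = 2·atan2(√a, √(1−a)) = 0.66699 rad → d = 6371·c ≈ 4249.40 km.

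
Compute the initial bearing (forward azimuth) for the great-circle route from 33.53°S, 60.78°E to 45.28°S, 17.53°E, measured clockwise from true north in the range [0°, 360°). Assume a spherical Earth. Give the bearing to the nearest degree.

237°

Δλ = 17.53 − 60.78 = -43.25°.
θ = atan2( sin Δλ · cos φ₂ , cos φ₁ · sin φ₂ − sin φ₁ · cos φ₂ · cos Δλ )
  = atan2(-0.48212, -0.30922) = -122.675° → normalised to [0°, 360°): 237.325°.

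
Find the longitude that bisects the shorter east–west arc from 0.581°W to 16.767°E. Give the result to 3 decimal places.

8.093°E

Signed shortest Δλ from -0.581° to +16.767° is +17.348°.
Midpoint longitude = -0.581° + (+17.348°)/2 = -0.581° + 8.674° = +8.093°.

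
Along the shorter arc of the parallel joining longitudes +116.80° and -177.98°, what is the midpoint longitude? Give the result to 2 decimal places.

Signed shortest Δλ from +116.80° to -177.98° is +65.22°.
Midpoint longitude = +116.80° + (+65.22°)/2 = +116.80° + 32.61° = +149.41°.
(The naïve average (+116.80 + -177.98)/2 = -30.59° is on the wrong side of the globe.)

+149.41°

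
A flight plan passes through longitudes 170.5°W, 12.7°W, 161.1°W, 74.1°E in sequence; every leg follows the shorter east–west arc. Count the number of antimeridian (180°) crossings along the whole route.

1

Leg 1: -170.5° → -12.7°, shortest Δλ = 157.8° (east) — does not cross 180°.
Leg 2: -12.7° → -161.1°, shortest Δλ = -148.4° (west) — does not cross 180°.
Leg 3: -161.1° → +74.1°, shortest Δλ = -124.8° (west) — crosses 180°.
Total crossings: 1.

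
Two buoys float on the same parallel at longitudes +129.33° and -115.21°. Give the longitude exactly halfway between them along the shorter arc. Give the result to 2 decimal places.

Signed shortest Δλ from +129.33° to -115.21° is +115.46°.
Midpoint longitude = +129.33° + (+115.46°)/2 = +129.33° + 57.73° = +187.06°.
Normalise into (−180°, 180°]: -172.94°.
(The naïve average (+129.33 + -115.21)/2 = 7.06° is on the wrong side of the globe.)

-172.94°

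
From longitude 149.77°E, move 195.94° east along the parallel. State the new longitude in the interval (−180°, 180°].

14.29°W

Start at +149.77°; shift +195.94° → +345.71°.
+345.71° lies outside (−180°, 180°]; subtract 360° → -14.29°.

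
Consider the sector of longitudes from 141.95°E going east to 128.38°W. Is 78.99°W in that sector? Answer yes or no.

No

Band width going east from +141.95° to -128.38°: ((-128.38 − 141.95) mod 360) = 89.67°.
Offset of -78.99° east of the west edge: ((-78.99 − 141.95) mod 360) = 139.06°.
139.06° > 89.67° ⇒ outside.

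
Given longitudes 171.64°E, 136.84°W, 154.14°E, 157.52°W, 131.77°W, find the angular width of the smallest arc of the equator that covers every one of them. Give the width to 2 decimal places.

74.09°

Sort the longitudes: -157.52°, -136.84°, -131.77°, +154.14°, +171.64°.
Eastward gaps between consecutive values (wrapping around): 20.68°, 5.07°, 285.91°, 17.50°, 30.84°.
Largest gap = 285.91° ⇒ minimal covering band is its complement: 360° − 285.91° = 74.09°.
Band runs from +154.14° eastward to -131.77°, crossing the antimeridian.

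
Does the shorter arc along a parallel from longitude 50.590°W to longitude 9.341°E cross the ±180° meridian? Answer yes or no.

Signed shortest Δλ = ((9.341 − -50.590 + 180) mod 360) − 180 = 59.931°.
Going east by 59.931° from -50.590° reaches +9.341° without touching 180°.

No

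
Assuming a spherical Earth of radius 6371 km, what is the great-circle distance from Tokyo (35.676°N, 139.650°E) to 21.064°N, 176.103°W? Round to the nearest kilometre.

4579 km

Δλ = -176.103 − 139.650 = -315.753°; wrapped into (−180°, 180°]: 44.247°.
Δφ = 21.064 − 35.676 = -14.612°.
a = sin²(Δφ/2) + cos φ₁ · cos φ₂ · sin²(Δλ/2) = 0.123686.
c = 2·atan2(√a, √(1−a)) = 0.71875 rad → d = 6371·c ≈ 4579.18 km.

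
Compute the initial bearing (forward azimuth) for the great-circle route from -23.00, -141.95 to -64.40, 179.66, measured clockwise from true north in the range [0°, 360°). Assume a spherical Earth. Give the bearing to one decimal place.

Δλ = 179.66 − -141.95 = 321.61°; wrapped into (−180°, 180°]: -38.39°.
θ = atan2( sin Δλ · cos φ₂ , cos φ₁ · sin φ₂ − sin φ₁ · cos φ₂ · cos Δλ )
  = atan2(-0.26833, -0.69781) = -158.967° → normalised to [0°, 360°): 201.033°.

201.0°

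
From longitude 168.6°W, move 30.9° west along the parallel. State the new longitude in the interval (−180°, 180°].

160.5°E

Start at -168.6°; shift −30.9° → -199.5°.
-199.5° lies outside (−180°, 180°]; add 360° → +160.5°.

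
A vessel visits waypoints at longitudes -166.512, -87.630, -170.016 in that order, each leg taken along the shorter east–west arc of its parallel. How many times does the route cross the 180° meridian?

Leg 1: -166.512° → -87.630°, shortest Δλ = 78.882° (east) — does not cross 180°.
Leg 2: -87.630° → -170.016°, shortest Δλ = -82.386° (west) — does not cross 180°.
Total crossings: 0.

0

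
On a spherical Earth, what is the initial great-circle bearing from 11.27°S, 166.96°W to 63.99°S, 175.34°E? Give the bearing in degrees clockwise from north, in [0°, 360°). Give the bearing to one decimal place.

189.5°

Δλ = 175.34 − -166.96 = 342.30°; wrapped into (−180°, 180°]: -17.70°.
θ = atan2( sin Δλ · cos φ₂ , cos φ₁ · sin φ₂ − sin φ₁ · cos φ₂ · cos Δλ )
  = atan2(-0.13333, -0.79974) = -170.535° → normalised to [0°, 360°): 189.465°.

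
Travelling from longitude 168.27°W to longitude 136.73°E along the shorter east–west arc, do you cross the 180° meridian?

Naïve |136.73 − -168.27| = 305.0° > 180°, so the shorter arc goes the other way round — across 180°.
Signed shortest Δλ = ((136.73 − -168.27 + 180) mod 360) − 180 = -55.0°.
Going west by 55.0° from -168.27° passes through 180° before reaching +136.73°.

Yes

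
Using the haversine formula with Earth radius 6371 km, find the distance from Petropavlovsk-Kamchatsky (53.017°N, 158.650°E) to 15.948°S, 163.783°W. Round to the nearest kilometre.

8470 km

Δλ = -163.783 − 158.650 = -322.433°; wrapped into (−180°, 180°]: 37.567°.
Δφ = -15.948 − 53.017 = -68.965°.
a = sin²(Δφ/2) + cos φ₁ · cos φ₂ · sin²(Δλ/2) = 0.380502.
c = 2·atan2(√a, √(1−a)) = 1.32946 rad → d = 6371·c ≈ 8470.01 km.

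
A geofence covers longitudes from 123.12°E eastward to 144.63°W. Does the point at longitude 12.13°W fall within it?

Band width going east from +123.12° to -144.63°: ((-144.63 − 123.12) mod 360) = 92.25°.
Offset of -12.13° east of the west edge: ((-12.13 − 123.12) mod 360) = 224.75°.
224.75° > 92.25° ⇒ outside.

No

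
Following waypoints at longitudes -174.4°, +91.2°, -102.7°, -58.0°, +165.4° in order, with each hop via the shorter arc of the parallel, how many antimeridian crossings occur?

Leg 1: -174.4° → +91.2°, shortest Δλ = -94.4° (west) — crosses 180°.
Leg 2: +91.2° → -102.7°, shortest Δλ = 166.1° (east) — crosses 180°.
Leg 3: -102.7° → -58.0°, shortest Δλ = 44.7° (east) — does not cross 180°.
Leg 4: -58.0° → +165.4°, shortest Δλ = -136.6° (west) — crosses 180°.
Total crossings: 3.

3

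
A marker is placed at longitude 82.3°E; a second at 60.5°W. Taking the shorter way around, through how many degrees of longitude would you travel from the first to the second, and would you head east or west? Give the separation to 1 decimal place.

Raw difference: -60.5 − 82.3 = -142.8°.
Normalise into (−180°, 180°]: -142.8° stays -142.8°.
Negative ⇒ the second point lies to the west; separation 142.8°.

142.8° west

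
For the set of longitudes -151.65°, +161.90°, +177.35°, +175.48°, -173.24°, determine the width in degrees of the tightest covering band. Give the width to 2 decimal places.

46.45°

Sort the longitudes: -173.24°, -151.65°, +161.90°, +175.48°, +177.35°.
Eastward gaps between consecutive values (wrapping around): 21.59°, 313.55°, 13.58°, 1.87°, 9.41°.
Largest gap = 313.55° ⇒ minimal covering band is its complement: 360° − 313.55° = 46.45°.
Band runs from +161.90° eastward to -151.65°, crossing the antimeridian.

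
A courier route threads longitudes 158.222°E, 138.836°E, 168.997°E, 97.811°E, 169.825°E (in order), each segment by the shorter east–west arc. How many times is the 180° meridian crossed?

Leg 1: +158.222° → +138.836°, shortest Δλ = -19.386° (west) — does not cross 180°.
Leg 2: +138.836° → +168.997°, shortest Δλ = 30.161° (east) — does not cross 180°.
Leg 3: +168.997° → +97.811°, shortest Δλ = -71.186° (west) — does not cross 180°.
Leg 4: +97.811° → +169.825°, shortest Δλ = 72.014° (east) — does not cross 180°.
Total crossings: 0.

0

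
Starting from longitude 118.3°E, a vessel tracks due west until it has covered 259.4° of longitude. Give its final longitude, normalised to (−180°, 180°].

141.1°W

Start at +118.3°; shift −259.4° → -141.1°.
-141.1° already lies in (−180°, 180°].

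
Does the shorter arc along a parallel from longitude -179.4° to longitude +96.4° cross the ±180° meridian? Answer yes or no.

Naïve |96.4 − -179.4| = 275.8° > 180°, so the shorter arc goes the other way round — across 180°.
Signed shortest Δλ = ((96.4 − -179.4 + 180) mod 360) − 180 = -84.2°.
Going west by 84.2° from -179.4° passes through 180° before reaching +96.4°.

Yes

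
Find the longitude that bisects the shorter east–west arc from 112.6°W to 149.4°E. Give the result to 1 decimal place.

Signed shortest Δλ from -112.6° to +149.4° is -98.0°.
Midpoint longitude = -112.6° + (-98.0°)/2 = -112.6° − 49.0° = -161.6°.
(The naïve average (-112.6 + +149.4)/2 = 18.4° is on the wrong side of the globe.)

161.6°W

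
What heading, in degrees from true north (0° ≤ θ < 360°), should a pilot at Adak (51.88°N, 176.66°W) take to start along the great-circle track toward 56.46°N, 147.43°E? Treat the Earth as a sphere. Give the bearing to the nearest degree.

297°

Δλ = 147.43 − -176.66 = 324.09°; wrapped into (−180°, 180°]: -35.91°.
θ = atan2( sin Δλ · cos φ₂ , cos φ₁ · sin φ₂ − sin φ₁ · cos φ₂ · cos Δλ )
  = atan2(-0.32406, 0.16247) = -63.373° → normalised to [0°, 360°): 296.627°.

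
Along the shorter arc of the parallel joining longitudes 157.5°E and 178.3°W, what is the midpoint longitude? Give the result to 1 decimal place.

Signed shortest Δλ from +157.5° to -178.3° is +24.2°.
Midpoint longitude = +157.5° + (+24.2°)/2 = +157.5° + 12.1° = +169.6°.
(The naïve average (+157.5 + -178.3)/2 = -10.4° is on the wrong side of the globe.)

169.6°E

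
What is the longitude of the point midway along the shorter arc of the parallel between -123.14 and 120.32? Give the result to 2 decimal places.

+178.59°

Signed shortest Δλ from -123.14° to +120.32° is -116.54°.
Midpoint longitude = -123.14° + (-116.54°)/2 = -123.14° − 58.27° = -181.41°.
Normalise into (−180°, 180°]: +178.59°.
(The naïve average (-123.14 + +120.32)/2 = -1.41° is on the wrong side of the globe.)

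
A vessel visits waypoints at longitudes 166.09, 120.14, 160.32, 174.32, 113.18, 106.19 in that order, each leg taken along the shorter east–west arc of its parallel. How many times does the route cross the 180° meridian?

Leg 1: +166.09° → +120.14°, shortest Δλ = -45.95° (west) — does not cross 180°.
Leg 2: +120.14° → +160.32°, shortest Δλ = 40.18° (east) — does not cross 180°.
Leg 3: +160.32° → +174.32°, shortest Δλ = 14.0° (east) — does not cross 180°.
Leg 4: +174.32° → +113.18°, shortest Δλ = -61.14° (west) — does not cross 180°.
Leg 5: +113.18° → +106.19°, shortest Δλ = -6.99° (west) — does not cross 180°.
Total crossings: 0.

0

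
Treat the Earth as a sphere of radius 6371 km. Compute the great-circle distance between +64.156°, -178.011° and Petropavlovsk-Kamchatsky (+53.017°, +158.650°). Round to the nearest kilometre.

Δλ = 158.650 − -178.011 = 336.661°; wrapped into (−180°, 180°]: -23.339°.
Δφ = 53.017 − 64.156 = -11.139°.
a = sin²(Δφ/2) + cos φ₁ · cos φ₂ · sin²(Δλ/2) = 0.020148.
c = 2·atan2(√a, √(1−a)) = 0.28485 rad → d = 6371·c ≈ 1814.78 km.

1815 km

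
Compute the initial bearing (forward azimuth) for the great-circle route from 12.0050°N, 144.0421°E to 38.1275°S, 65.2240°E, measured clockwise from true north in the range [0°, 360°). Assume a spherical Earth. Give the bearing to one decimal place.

Δλ = 65.2240 − 144.0421 = -78.8181°.
θ = atan2( sin Δλ · cos φ₂ , cos φ₁ · sin φ₂ − sin φ₁ · cos φ₂ · cos Δλ )
  = atan2(-0.77171, -0.63564) = -129.478° → normalised to [0°, 360°): 230.522°.

230.5°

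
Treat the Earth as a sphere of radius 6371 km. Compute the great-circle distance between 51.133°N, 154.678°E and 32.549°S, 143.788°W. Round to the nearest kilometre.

11075 km

Δλ = -143.788 − 154.678 = -298.466°; wrapped into (−180°, 180°]: 61.534°.
Δφ = -32.549 − 51.133 = -83.682°.
a = sin²(Δφ/2) + cos φ₁ · cos φ₂ · sin²(Δλ/2) = 0.583394.
c = 2·atan2(√a, √(1−a)) = 1.73837 rad → d = 6371·c ≈ 11075.13 km.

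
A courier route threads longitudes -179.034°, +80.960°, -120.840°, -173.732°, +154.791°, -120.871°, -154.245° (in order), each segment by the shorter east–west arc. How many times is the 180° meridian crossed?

4

Leg 1: -179.034° → +80.960°, shortest Δλ = -100.006° (west) — crosses 180°.
Leg 2: +80.960° → -120.840°, shortest Δλ = 158.2° (east) — crosses 180°.
Leg 3: -120.840° → -173.732°, shortest Δλ = -52.892° (west) — does not cross 180°.
Leg 4: -173.732° → +154.791°, shortest Δλ = -31.477° (west) — crosses 180°.
Leg 5: +154.791° → -120.871°, shortest Δλ = 84.338° (east) — crosses 180°.
Leg 6: -120.871° → -154.245°, shortest Δλ = -33.374° (west) — does not cross 180°.
Total crossings: 4.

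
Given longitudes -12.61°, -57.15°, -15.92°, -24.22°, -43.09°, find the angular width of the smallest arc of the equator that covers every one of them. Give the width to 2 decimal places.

44.54°

Sort the longitudes: -57.15°, -43.09°, -24.22°, -15.92°, -12.61°.
Eastward gaps between consecutive values (wrapping around): 14.06°, 18.87°, 8.30°, 3.31°, 315.46°.
Largest gap = 315.46° ⇒ minimal covering band is its complement: 360° − 315.46° = 44.54°.
Band runs from -57.15° eastward to -12.61°.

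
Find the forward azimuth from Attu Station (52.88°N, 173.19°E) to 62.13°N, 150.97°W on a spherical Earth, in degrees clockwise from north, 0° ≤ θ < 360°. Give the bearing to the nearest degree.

Δλ = -150.97 − 173.19 = -324.16°; wrapped into (−180°, 180°]: 35.84°.
θ = atan2( sin Δλ · cos φ₂ , cos φ₁ · sin φ₂ − sin φ₁ · cos φ₂ · cos Δλ )
  = atan2(0.27371, 0.23132) = 49.798° → normalised to [0°, 360°): 49.798°.

50°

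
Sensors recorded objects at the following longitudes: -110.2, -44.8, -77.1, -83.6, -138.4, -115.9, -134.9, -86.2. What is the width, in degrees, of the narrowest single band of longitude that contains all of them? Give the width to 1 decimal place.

Sort the longitudes: -138.4°, -134.9°, -115.9°, -110.2°, -86.2°, -83.6°, -77.1°, -44.8°.
Eastward gaps between consecutive values (wrapping around): 3.5°, 19.0°, 5.7°, 24.0°, 2.6°, 6.5°, 32.3°, 266.4°.
Largest gap = 266.4° ⇒ minimal covering band is its complement: 360° − 266.4° = 93.6°.
Band runs from -138.4° eastward to -44.8°.

93.6°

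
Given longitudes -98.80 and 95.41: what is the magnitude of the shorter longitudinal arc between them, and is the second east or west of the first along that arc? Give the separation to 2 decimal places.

Raw difference: 95.41 − -98.80 = 194.21°.
Normalise into (−180°, 180°]: 194.21° − 360° = -165.79°.
Negative ⇒ the second point lies to the west; separation 165.79°.

165.79° west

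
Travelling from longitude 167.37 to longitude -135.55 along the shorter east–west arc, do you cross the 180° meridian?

Yes

Naïve |-135.55 − 167.37| = 302.92° > 180°, so the shorter arc goes the other way round — across 180°.
Signed shortest Δλ = ((-135.55 − 167.37 + 180) mod 360) − 180 = 57.08°.
Going east by 57.08° from +167.37° passes through 180° before reaching -135.55°.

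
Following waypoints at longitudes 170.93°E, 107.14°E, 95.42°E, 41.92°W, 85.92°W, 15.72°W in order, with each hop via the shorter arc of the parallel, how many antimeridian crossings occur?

0

Leg 1: +170.93° → +107.14°, shortest Δλ = -63.79° (west) — does not cross 180°.
Leg 2: +107.14° → +95.42°, shortest Δλ = -11.72° (west) — does not cross 180°.
Leg 3: +95.42° → -41.92°, shortest Δλ = -137.34° (west) — does not cross 180°.
Leg 4: -41.92° → -85.92°, shortest Δλ = -44.0° (west) — does not cross 180°.
Leg 5: -85.92° → -15.72°, shortest Δλ = 70.2° (east) — does not cross 180°.
Total crossings: 0.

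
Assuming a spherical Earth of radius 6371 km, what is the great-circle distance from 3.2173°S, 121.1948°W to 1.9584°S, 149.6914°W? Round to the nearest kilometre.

3168 km

Δλ = -149.6914 − -121.1948 = -28.4966°.
Δφ = -1.9584 − -3.2173 = 1.2589°.
a = sin²(Δφ/2) + cos φ₁ · cos φ₂ · sin²(Δλ/2) = 0.060567.
c = 2·atan2(√a, √(1−a)) = 0.49732 rad → d = 6371·c ≈ 3168.41 km.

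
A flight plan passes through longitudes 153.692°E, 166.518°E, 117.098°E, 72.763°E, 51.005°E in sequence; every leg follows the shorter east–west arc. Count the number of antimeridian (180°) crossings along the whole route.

0

Leg 1: +153.692° → +166.518°, shortest Δλ = 12.826° (east) — does not cross 180°.
Leg 2: +166.518° → +117.098°, shortest Δλ = -49.42° (west) — does not cross 180°.
Leg 3: +117.098° → +72.763°, shortest Δλ = -44.335° (west) — does not cross 180°.
Leg 4: +72.763° → +51.005°, shortest Δλ = -21.758° (west) — does not cross 180°.
Total crossings: 0.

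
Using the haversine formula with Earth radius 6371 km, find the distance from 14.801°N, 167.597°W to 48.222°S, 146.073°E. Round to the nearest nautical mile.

Δλ = 146.073 − -167.597 = 313.670°; wrapped into (−180°, 180°]: -46.330°.
Δφ = -48.222 − 14.801 = -63.023°.
a = sin²(Δφ/2) + cos φ₁ · cos φ₂ · sin²(Δλ/2) = 0.372863.
c = 2·atan2(√a, √(1−a)) = 1.31370 rad → d = 6371·c ≈ 8369.58 km ≈ 4519.21 nmi.

4519 nmi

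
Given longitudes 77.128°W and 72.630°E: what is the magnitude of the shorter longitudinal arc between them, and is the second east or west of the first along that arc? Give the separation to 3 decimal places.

Raw difference: 72.630 − -77.128 = 149.758°.
Normalise into (−180°, 180°]: 149.758° stays 149.758°.
Positive ⇒ the second point lies to the east; separation 149.758°.

149.758° east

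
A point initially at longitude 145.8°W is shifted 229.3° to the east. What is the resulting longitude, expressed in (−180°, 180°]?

Start at -145.8°; shift +229.3° → +83.5°.
+83.5° already lies in (−180°, 180°].

83.5°E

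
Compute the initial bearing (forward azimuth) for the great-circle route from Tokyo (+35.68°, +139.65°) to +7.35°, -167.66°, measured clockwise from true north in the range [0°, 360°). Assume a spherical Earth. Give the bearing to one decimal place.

Δλ = -167.66 − 139.65 = -307.31°; wrapped into (−180°, 180°]: 52.69°.
θ = atan2( sin Δλ · cos φ₂ , cos φ₁ · sin φ₂ − sin φ₁ · cos φ₂ · cos Δλ )
  = atan2(0.78883, -0.24671) = 107.367° → normalised to [0°, 360°): 107.367°.

107.4°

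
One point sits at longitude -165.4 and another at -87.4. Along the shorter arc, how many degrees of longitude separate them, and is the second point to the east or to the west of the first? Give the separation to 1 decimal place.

78.0° east

Raw difference: -87.4 − -165.4 = 78.0°.
Normalise into (−180°, 180°]: 78.0° stays 78.0°.
Positive ⇒ the second point lies to the east; separation 78.0°.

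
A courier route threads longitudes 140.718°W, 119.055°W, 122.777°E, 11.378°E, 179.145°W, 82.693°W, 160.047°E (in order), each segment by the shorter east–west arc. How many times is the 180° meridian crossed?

Leg 1: -140.718° → -119.055°, shortest Δλ = 21.663° (east) — does not cross 180°.
Leg 2: -119.055° → +122.777°, shortest Δλ = -118.168° (west) — crosses 180°.
Leg 3: +122.777° → +11.378°, shortest Δλ = -111.399° (west) — does not cross 180°.
Leg 4: +11.378° → -179.145°, shortest Δλ = 169.477° (east) — crosses 180°.
Leg 5: -179.145° → -82.693°, shortest Δλ = 96.452° (east) — does not cross 180°.
Leg 6: -82.693° → +160.047°, shortest Δλ = -117.26° (west) — crosses 180°.
Total crossings: 3.

3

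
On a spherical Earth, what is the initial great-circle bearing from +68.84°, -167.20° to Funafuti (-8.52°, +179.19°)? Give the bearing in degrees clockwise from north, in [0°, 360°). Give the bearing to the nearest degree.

194°

Δλ = 179.19 − -167.20 = 346.39°; wrapped into (−180°, 180°]: -13.61°.
θ = atan2( sin Δλ · cos φ₂ , cos φ₁ · sin φ₂ − sin φ₁ · cos φ₂ · cos Δλ )
  = atan2(-0.23271, -0.94987) = -166.234° → normalised to [0°, 360°): 193.766°.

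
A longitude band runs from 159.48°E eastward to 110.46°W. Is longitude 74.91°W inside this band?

Band width going east from +159.48° to -110.46°: ((-110.46 − 159.48) mod 360) = 90.06°.
Offset of -74.91° east of the west edge: ((-74.91 − 159.48) mod 360) = 125.61°.
125.61° > 90.06° ⇒ outside.

No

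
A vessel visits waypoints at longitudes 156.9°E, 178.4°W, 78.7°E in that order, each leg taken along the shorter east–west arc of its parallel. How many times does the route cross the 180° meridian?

Leg 1: +156.9° → -178.4°, shortest Δλ = 24.7° (east) — crosses 180°.
Leg 2: -178.4° → +78.7°, shortest Δλ = -102.9° (west) — crosses 180°.
Total crossings: 2.

2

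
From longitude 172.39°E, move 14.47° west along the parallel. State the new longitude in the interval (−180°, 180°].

157.92°E

Start at +172.39°; shift −14.47° → +157.92°.
+157.92° already lies in (−180°, 180°].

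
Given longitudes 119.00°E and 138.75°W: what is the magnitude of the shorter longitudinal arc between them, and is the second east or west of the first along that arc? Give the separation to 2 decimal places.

102.25° east

Raw difference: -138.75 − 119.00 = -257.75°.
Normalise into (−180°, 180°]: -257.75° + 360° = 102.25°.
Positive ⇒ the second point lies to the east; separation 102.25°.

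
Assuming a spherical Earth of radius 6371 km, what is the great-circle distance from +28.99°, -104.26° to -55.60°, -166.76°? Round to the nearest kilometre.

Δλ = -166.76 − -104.26 = -62.50°.
Δφ = -55.60 − 28.99 = -84.59°.
a = sin²(Δφ/2) + cos φ₁ · cos φ₂ · sin²(Δλ/2) = 0.585855.
c = 2·atan2(√a, √(1−a)) = 1.74336 rad → d = 6371·c ≈ 11106.96 km.

11107 km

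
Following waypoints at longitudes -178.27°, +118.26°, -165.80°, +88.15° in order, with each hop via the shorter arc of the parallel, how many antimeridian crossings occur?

3

Leg 1: -178.27° → +118.26°, shortest Δλ = -63.47° (west) — crosses 180°.
Leg 2: +118.26° → -165.80°, shortest Δλ = 75.94° (east) — crosses 180°.
Leg 3: -165.80° → +88.15°, shortest Δλ = -106.05° (west) — crosses 180°.
Total crossings: 3.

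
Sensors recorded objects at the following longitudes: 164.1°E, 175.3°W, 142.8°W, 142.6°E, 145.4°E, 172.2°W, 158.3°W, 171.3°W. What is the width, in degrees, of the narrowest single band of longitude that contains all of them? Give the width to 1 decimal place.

74.6°

Sort the longitudes: -175.3°, -172.2°, -171.3°, -158.3°, -142.8°, +142.6°, +145.4°, +164.1°.
Eastward gaps between consecutive values (wrapping around): 3.1°, 0.9°, 13.0°, 15.5°, 285.4°, 2.8°, 18.7°, 20.6°.
Largest gap = 285.4° ⇒ minimal covering band is its complement: 360° − 285.4° = 74.6°.
Band runs from +142.6° eastward to -142.8°, crossing the antimeridian.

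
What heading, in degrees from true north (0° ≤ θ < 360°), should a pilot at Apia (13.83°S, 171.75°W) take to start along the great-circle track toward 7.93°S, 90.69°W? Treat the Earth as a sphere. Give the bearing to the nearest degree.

96°

Δλ = -90.69 − -171.75 = 81.06°.
θ = atan2( sin Δλ · cos φ₂ , cos φ₁ · sin φ₂ − sin φ₁ · cos φ₂ · cos Δλ )
  = atan2(0.97841, -0.09717) = 95.672° → normalised to [0°, 360°): 95.672°.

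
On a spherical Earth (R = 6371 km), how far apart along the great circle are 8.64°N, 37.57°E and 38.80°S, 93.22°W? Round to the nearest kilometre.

14087 km

Δλ = -93.22 − 37.57 = -130.79°.
Δφ = -38.80 − 8.64 = -47.44°.
a = sin²(Δφ/2) + cos φ₁ · cos φ₂ · sin²(Δλ/2) = 0.798743.
c = 2·atan2(√a, √(1−a)) = 2.21116 rad → d = 6371·c ≈ 14087.30 km.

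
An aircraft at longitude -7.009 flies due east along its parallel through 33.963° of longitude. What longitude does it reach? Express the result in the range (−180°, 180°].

Start at -7.009°; shift +33.963° → +26.954°.
+26.954° already lies in (−180°, 180°].

+26.954°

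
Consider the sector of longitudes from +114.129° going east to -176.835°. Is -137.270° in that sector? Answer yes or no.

Band width going east from +114.129° to -176.835°: ((-176.835 − 114.129) mod 360) = 69.036°.
Offset of -137.270° east of the west edge: ((-137.270 − 114.129) mod 360) = 108.601°.
108.601° > 69.036° ⇒ outside.

No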